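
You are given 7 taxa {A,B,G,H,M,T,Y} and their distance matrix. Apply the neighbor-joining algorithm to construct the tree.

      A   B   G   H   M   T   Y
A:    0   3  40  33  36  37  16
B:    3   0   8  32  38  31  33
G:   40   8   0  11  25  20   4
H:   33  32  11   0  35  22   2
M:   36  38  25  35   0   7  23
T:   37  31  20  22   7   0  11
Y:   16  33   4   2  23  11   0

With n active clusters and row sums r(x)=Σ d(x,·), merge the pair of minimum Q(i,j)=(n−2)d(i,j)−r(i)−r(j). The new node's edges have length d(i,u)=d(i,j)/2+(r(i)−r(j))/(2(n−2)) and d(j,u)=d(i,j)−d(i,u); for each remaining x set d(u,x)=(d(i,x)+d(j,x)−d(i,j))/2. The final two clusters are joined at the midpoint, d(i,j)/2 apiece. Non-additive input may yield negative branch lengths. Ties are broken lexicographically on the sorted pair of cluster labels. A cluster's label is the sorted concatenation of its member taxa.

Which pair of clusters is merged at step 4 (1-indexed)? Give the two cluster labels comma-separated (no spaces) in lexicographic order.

AB,MT

step 1: merge (A,B) at d=3, Q=-295; branch lengths A→7/2, B→-1/2; new cluster AB
  updated: d(AB,G)=45/2, d(AB,H)=31, d(AB,M)=71/2, d(AB,T)=65/2, d(AB,Y)=23
step 2: merge (M,T) at d=7, Q=-190; branch lengths M→61/8, T→-5/8; new cluster MT
  updated: d(AB,MT)=61/2, d(G,MT)=19, d(H,MT)=25, d(MT,Y)=27/2
step 3: merge (H,Y) at d=2, Q=-211/2; branch lengths H→65/12, Y→-41/12; new cluster HY
  updated: d(AB,HY)=26, d(G,HY)=13/2, d(HY,MT)=73/4
step 4: merge (AB,MT) at d=61/2, Q=-343/4; branch lengths AB→289/16, MT→199/16; new cluster ABMT
  updated: d(ABMT,G)=11/2, d(ABMT,HY)=55/8
step 5: merge (ABMT,G) at d=11/2, Q=-151/8; branch lengths ABMT→47/16, G→41/16; new cluster ABGMT
  updated: d(ABGMT,HY)=63/16
step 6: merge (ABGMT,HY) at d=63/16; branch lengths ABGMT→63/32, HY→63/32; new cluster ABGHMTY
final tree: ((((A:7/2,B:-1/2):289/16,(M:61/8,T:-5/8):199/16):47/16,G:41/16):63/32,(H:65/12,Y:-41/12):63/32)
total length: 831/16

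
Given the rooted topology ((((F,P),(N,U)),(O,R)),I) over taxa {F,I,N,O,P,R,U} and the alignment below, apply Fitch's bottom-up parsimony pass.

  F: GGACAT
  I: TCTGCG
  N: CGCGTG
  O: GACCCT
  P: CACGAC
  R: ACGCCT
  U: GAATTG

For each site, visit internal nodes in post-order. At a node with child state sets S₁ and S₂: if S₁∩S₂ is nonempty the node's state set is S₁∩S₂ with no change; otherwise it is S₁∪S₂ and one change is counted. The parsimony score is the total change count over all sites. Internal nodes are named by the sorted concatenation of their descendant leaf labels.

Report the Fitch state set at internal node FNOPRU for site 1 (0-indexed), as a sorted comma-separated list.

A

site 0, node FP: F={G} ∪ P={C} → {C,G} (+1)
site 0, node NU: N={C} ∪ U={G} → {C,G} (+1)
site 0, node FNPU: FP={C,G} ∩ NU={C,G} → {C,G} (+0)
site 0, node OR: O={G} ∪ R={A} → {A,G} (+1)
site 0, node FNOPRU: FNPU={C,G} ∩ OR={A,G} → {G} (+0)
site 0, node FINOPRU: FNOPRU={G} ∪ I={T} → {G,T} (+1)
site 1, node FP: F={G} ∪ P={A} → {A,G} (+1)
site 1, node NU: N={G} ∪ U={A} → {A,G} (+1)
site 1, node FNPU: FP={A,G} ∩ NU={A,G} → {A,G} (+0)
site 1, node OR: O={A} ∪ R={C} → {A,C} (+1)
site 1, node FNOPRU: FNPU={A,G} ∩ OR={A,C} → {A} (+0)
site 1, node FINOPRU: FNOPRU={A} ∪ I={C} → {A,C} (+1)
site 2, node FP: F={A} ∪ P={C} → {A,C} (+1)
site 2, node NU: N={C} ∪ U={A} → {A,C} (+1)
site 2, node FNPU: FP={A,C} ∩ NU={A,C} → {A,C} (+0)
site 2, node OR: O={C} ∪ R={G} → {C,G} (+1)
site 2, node FNOPRU: FNPU={A,C} ∩ OR={C,G} → {C} (+0)
site 2, node FINOPRU: FNOPRU={C} ∪ I={T} → {C,T} (+1)
site 3, node FP: F={C} ∪ P={G} → {C,G} (+1)
site 3, node NU: N={G} ∪ U={T} → {G,T} (+1)
site 3, node FNPU: FP={C,G} ∩ NU={G,T} → {G} (+0)
site 3, node OR: O={C} ∩ R={C} → {C} (+0)
site 3, node FNOPRU: FNPU={G} ∪ OR={C} → {C,G} (+1)
site 3, node FINOPRU: FNOPRU={C,G} ∩ I={G} → {G} (+0)
site 4, node FP: F={A} ∩ P={A} → {A} (+0)
site 4, node NU: N={T} ∩ U={T} → {T} (+0)
site 4, node FNPU: FP={A} ∪ NU={T} → {A,T} (+1)
site 4, node OR: O={C} ∩ R={C} → {C} (+0)
site 4, node FNOPRU: FNPU={A,T} ∪ OR={C} → {A,C,T} (+1)
site 4, node FINOPRU: FNOPRU={A,C,T} ∩ I={C} → {C} (+0)
site 5, node FP: F={T} ∪ P={C} → {C,T} (+1)
site 5, node NU: N={G} ∩ U={G} → {G} (+0)
site 5, node FNPU: FP={C,T} ∪ NU={G} → {C,G,T} (+1)
site 5, node OR: O={T} ∩ R={T} → {T} (+0)
site 5, node FNOPRU: FNPU={C,G,T} ∩ OR={T} → {T} (+0)
site 5, node FINOPRU: FNOPRU={T} ∪ I={G} → {G,T} (+1)
per-site changes: [4, 4, 4, 3, 2, 3]; total = 20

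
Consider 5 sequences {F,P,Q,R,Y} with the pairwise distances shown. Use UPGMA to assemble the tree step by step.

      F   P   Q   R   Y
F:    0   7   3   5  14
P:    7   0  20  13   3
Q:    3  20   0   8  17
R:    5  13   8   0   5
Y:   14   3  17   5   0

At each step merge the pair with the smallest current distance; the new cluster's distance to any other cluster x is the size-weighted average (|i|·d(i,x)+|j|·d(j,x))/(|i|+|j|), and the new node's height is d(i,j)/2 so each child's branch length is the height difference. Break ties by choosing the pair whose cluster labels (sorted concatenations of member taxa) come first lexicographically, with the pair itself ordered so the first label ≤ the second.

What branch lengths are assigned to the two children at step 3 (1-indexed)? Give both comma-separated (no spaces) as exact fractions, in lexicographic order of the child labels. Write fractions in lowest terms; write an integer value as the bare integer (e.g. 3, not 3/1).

1. join F+Q (d=3) ⇒ FQ; edges |F|=3/2, |Q|=3/2
  updated: d(FQ,P)=27/2, d(FQ,R)=13/2, d(FQ,Y)=31/2
2. join P+Y (d=3) ⇒ PY; edges |P|=3/2, |Y|=3/2
  updated: d(FQ,PY)=29/2, d(PY,R)=9
3. join FQ+R (d=13/2) ⇒ FQR; edges |FQ|=7/4, |R|=13/4
  updated: d(FQR,PY)=38/3
4. join FQR+PY (d=38/3) ⇒ FPQRY; edges |FQR|=37/12, |PY|=29/6
final tree: (((F:3/2,Q:3/2):7/4,R:13/4):37/12,(P:3/2,Y:3/2):29/6)
total length: 227/12

7/4,13/4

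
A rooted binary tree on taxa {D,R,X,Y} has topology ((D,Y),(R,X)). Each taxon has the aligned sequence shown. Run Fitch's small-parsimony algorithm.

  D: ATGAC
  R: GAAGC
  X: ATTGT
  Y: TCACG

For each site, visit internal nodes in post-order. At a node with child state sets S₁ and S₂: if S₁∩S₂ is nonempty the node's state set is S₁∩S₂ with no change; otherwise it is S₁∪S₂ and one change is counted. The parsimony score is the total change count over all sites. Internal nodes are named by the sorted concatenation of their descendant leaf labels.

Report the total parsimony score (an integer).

10

DY@0: {A} ∪ {T} = {A,T} (union, +1)
RX@0: {G} ∪ {A} = {A,G} (union, +1)
DRXY@0: {A,T} ∩ {A,G} = {A} (intersection, +0)
DY@1: {T} ∪ {C} = {C,T} (union, +1)
RX@1: {A} ∪ {T} = {A,T} (union, +1)
DRXY@1: {C,T} ∩ {A,T} = {T} (intersection, +0)
DY@2: {G} ∪ {A} = {A,G} (union, +1)
RX@2: {A} ∪ {T} = {A,T} (union, +1)
DRXY@2: {A,G} ∩ {A,T} = {A} (intersection, +0)
DY@3: {A} ∪ {C} = {A,C} (union, +1)
RX@3: {G} ∩ {G} = {G} (intersection, +0)
DRXY@3: {A,C} ∪ {G} = {A,C,G} (union, +1)
DY@4: {C} ∪ {G} = {C,G} (union, +1)
RX@4: {C} ∪ {T} = {C,T} (union, +1)
DRXY@4: {C,G} ∩ {C,T} = {C} (intersection, +0)
per-site changes: [2, 2, 2, 2, 2]; total = 10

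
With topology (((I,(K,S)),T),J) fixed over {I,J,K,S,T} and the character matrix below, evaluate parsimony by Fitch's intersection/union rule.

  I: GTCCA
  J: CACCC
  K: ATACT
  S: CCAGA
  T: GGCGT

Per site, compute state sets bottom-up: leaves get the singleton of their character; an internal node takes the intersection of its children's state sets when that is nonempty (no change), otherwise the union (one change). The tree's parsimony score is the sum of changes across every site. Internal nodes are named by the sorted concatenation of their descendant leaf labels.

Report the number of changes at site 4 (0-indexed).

site 0, node KS: K={A} ∪ S={C} → {A,C} (+1)
site 0, node IKS: I={G} ∪ KS={A,C} → {A,C,G} (+1)
site 0, node IKST: IKS={A,C,G} ∩ T={G} → {G} (+0)
site 0, node IJKST: IKST={G} ∪ J={C} → {C,G} (+1)
site 1, node KS: K={T} ∪ S={C} → {C,T} (+1)
site 1, node IKS: I={T} ∩ KS={C,T} → {T} (+0)
site 1, node IKST: IKS={T} ∪ T={G} → {G,T} (+1)
site 1, node IJKST: IKST={G,T} ∪ J={A} → {A,G,T} (+1)
site 2, node KS: K={A} ∩ S={A} → {A} (+0)
site 2, node IKS: I={C} ∪ KS={A} → {A,C} (+1)
site 2, node IKST: IKS={A,C} ∩ T={C} → {C} (+0)
site 2, node IJKST: IKST={C} ∩ J={C} → {C} (+0)
site 3, node KS: K={C} ∪ S={G} → {C,G} (+1)
site 3, node IKS: I={C} ∩ KS={C,G} → {C} (+0)
site 3, node IKST: IKS={C} ∪ T={G} → {C,G} (+1)
site 3, node IJKST: IKST={C,G} ∩ J={C} → {C} (+0)
site 4, node KS: K={T} ∪ S={A} → {A,T} (+1)
site 4, node IKS: I={A} ∩ KS={A,T} → {A} (+0)
site 4, node IKST: IKS={A} ∪ T={T} → {A,T} (+1)
site 4, node IJKST: IKST={A,T} ∪ J={C} → {A,C,T} (+1)
per-site changes: [3, 3, 1, 2, 3]; total = 12

3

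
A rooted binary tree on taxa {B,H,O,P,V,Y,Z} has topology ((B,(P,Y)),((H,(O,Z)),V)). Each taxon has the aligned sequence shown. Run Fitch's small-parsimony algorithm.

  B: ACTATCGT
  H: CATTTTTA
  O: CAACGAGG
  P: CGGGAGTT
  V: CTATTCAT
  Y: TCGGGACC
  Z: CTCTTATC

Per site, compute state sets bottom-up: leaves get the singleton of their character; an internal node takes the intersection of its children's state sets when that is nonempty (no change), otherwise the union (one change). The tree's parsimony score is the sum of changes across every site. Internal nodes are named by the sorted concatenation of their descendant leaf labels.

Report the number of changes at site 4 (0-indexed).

3

[col 0] PY: children P:{C}, Y:{T} ∪→ {C,T}; cost 1
[col 0] BPY: children B:{A}, PY:{C,T} ∪→ {A,C,T}; cost 1
[col 0] OZ: children O:{C}, Z:{C} ∩→ {C}; cost 0
[col 0] HOZ: children H:{C}, OZ:{C} ∩→ {C}; cost 0
[col 0] HOVZ: children HOZ:{C}, V:{C} ∩→ {C}; cost 0
[col 0] BHOPVYZ: children BPY:{A,C,T}, HOVZ:{C} ∩→ {C}; cost 0
[col 1] PY: children P:{G}, Y:{C} ∪→ {C,G}; cost 1
[col 1] BPY: children B:{C}, PY:{C,G} ∩→ {C}; cost 0
[col 1] OZ: children O:{A}, Z:{T} ∪→ {A,T}; cost 1
[col 1] HOZ: children H:{A}, OZ:{A,T} ∩→ {A}; cost 0
[col 1] HOVZ: children HOZ:{A}, V:{T} ∪→ {A,T}; cost 1
[col 1] BHOPVYZ: children BPY:{C}, HOVZ:{A,T} ∪→ {A,C,T}; cost 1
[col 2] PY: children P:{G}, Y:{G} ∩→ {G}; cost 0
[col 2] BPY: children B:{T}, PY:{G} ∪→ {G,T}; cost 1
[col 2] OZ: children O:{A}, Z:{C} ∪→ {A,C}; cost 1
[col 2] HOZ: children H:{T}, OZ:{A,C} ∪→ {A,C,T}; cost 1
[col 2] HOVZ: children HOZ:{A,C,T}, V:{A} ∩→ {A}; cost 0
[col 2] BHOPVYZ: children BPY:{G,T}, HOVZ:{A} ∪→ {A,G,T}; cost 1
[col 3] PY: children P:{G}, Y:{G} ∩→ {G}; cost 0
[col 3] BPY: children B:{A}, PY:{G} ∪→ {A,G}; cost 1
[col 3] OZ: children O:{C}, Z:{T} ∪→ {C,T}; cost 1
[col 3] HOZ: children H:{T}, OZ:{C,T} ∩→ {T}; cost 0
[col 3] HOVZ: children HOZ:{T}, V:{T} ∩→ {T}; cost 0
[col 3] BHOPVYZ: children BPY:{A,G}, HOVZ:{T} ∪→ {A,G,T}; cost 1
[col 4] PY: children P:{A}, Y:{G} ∪→ {A,G}; cost 1
[col 4] BPY: children B:{T}, PY:{A,G} ∪→ {A,G,T}; cost 1
[col 4] OZ: children O:{G}, Z:{T} ∪→ {G,T}; cost 1
[col 4] HOZ: children H:{T}, OZ:{G,T} ∩→ {T}; cost 0
[col 4] HOVZ: children HOZ:{T}, V:{T} ∩→ {T}; cost 0
[col 4] BHOPVYZ: children BPY:{A,G,T}, HOVZ:{T} ∩→ {T}; cost 0
[col 5] PY: children P:{G}, Y:{A} ∪→ {A,G}; cost 1
[col 5] BPY: children B:{C}, PY:{A,G} ∪→ {A,C,G}; cost 1
[col 5] OZ: children O:{A}, Z:{A} ∩→ {A}; cost 0
[col 5] HOZ: children H:{T}, OZ:{A} ∪→ {A,T}; cost 1
[col 5] HOVZ: children HOZ:{A,T}, V:{C} ∪→ {A,C,T}; cost 1
[col 5] BHOPVYZ: children BPY:{A,C,G}, HOVZ:{A,C,T} ∩→ {A,C}; cost 0
[col 6] PY: children P:{T}, Y:{C} ∪→ {C,T}; cost 1
[col 6] BPY: children B:{G}, PY:{C,T} ∪→ {C,G,T}; cost 1
[col 6] OZ: children O:{G}, Z:{T} ∪→ {G,T}; cost 1
[col 6] HOZ: children H:{T}, OZ:{G,T} ∩→ {T}; cost 0
[col 6] HOVZ: children HOZ:{T}, V:{A} ∪→ {A,T}; cost 1
[col 6] BHOPVYZ: children BPY:{C,G,T}, HOVZ:{A,T} ∩→ {T}; cost 0
[col 7] PY: children P:{T}, Y:{C} ∪→ {C,T}; cost 1
[col 7] BPY: children B:{T}, PY:{C,T} ∩→ {T}; cost 0
[col 7] OZ: children O:{G}, Z:{C} ∪→ {C,G}; cost 1
[col 7] HOZ: children H:{A}, OZ:{C,G} ∪→ {A,C,G}; cost 1
[col 7] HOVZ: children HOZ:{A,C,G}, V:{T} ∪→ {A,C,G,T}; cost 1
[col 7] BHOPVYZ: children BPY:{T}, HOVZ:{A,C,G,T} ∩→ {T}; cost 0
per-site changes: [2, 4, 4, 3, 3, 4, 4, 4]; total = 28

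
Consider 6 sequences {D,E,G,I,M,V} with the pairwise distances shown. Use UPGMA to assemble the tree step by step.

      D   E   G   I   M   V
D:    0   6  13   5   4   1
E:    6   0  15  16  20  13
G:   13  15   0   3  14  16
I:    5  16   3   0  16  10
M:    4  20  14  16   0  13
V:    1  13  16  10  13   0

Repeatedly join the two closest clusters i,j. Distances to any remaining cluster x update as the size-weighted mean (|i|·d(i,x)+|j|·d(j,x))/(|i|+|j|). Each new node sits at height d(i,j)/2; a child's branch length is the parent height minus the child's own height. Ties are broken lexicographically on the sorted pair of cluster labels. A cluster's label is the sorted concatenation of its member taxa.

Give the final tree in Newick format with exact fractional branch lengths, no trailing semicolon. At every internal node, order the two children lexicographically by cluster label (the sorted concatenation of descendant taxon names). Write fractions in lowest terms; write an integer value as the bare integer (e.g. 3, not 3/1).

1. join D+V (d=1) ⇒ DV; edges |D|=1/2, |V|=1/2
  updated: d(DV,E)=19/2, d(DV,G)=29/2, d(DV,I)=15/2, d(DV,M)=17/2
2. join G+I (d=3) ⇒ GI; edges |G|=3/2, |I|=3/2
  updated: d(DV,GI)=11, d(E,GI)=31/2, d(GI,M)=15
3. join DV+M (d=17/2) ⇒ DMV; edges |DV|=15/4, |M|=17/4
  updated: d(DMV,E)=13, d(DMV,GI)=37/3
4. join DMV+GI (d=37/3) ⇒ DGIMV; edges |DMV|=23/12, |GI|=14/3
  updated: d(DGIMV,E)=14
5. join DGIMV+E (d=14) ⇒ DEGIMV; edges |DGIMV|=5/6, |E|=7
final tree: ((((D:1/2,V:1/2):15/4,M:17/4):23/12,(G:3/2,I:3/2):14/3):5/6,E:7)
total length: 317/12

((((D:1/2,V:1/2):15/4,M:17/4):23/12,(G:3/2,I:3/2):14/3):5/6,E:7)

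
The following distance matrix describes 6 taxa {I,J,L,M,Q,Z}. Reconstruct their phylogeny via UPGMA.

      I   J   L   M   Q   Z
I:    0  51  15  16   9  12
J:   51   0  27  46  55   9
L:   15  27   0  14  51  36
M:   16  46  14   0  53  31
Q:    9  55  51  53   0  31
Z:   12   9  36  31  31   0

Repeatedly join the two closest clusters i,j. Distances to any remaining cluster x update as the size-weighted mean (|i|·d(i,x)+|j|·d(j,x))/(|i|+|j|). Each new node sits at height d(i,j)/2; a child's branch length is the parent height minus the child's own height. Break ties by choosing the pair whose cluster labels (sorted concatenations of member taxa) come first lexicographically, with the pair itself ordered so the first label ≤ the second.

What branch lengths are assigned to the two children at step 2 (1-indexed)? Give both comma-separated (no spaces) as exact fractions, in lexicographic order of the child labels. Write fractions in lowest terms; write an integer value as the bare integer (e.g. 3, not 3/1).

9/2,9/2

iteration 1: select I,Q (d=9); attach at lengths (9/2, 9/2); label the merged cluster IQ
  updated: d(IQ,J)=53, d(IQ,L)=33, d(IQ,M)=69/2, d(IQ,Z)=43/2
iteration 2: select J,Z (d=9); attach at lengths (9/2, 9/2); label the merged cluster JZ
  updated: d(IQ,JZ)=149/4, d(JZ,L)=63/2, d(JZ,M)=77/2
iteration 3: select L,M (d=14); attach at lengths (7, 7); label the merged cluster LM
  updated: d(IQ,LM)=135/4, d(JZ,LM)=35
iteration 4: select IQ,LM (d=135/4); attach at lengths (99/8, 79/8); label the merged cluster ILMQ
  updated: d(ILMQ,JZ)=289/8
iteration 5: select ILMQ,JZ (d=289/8); attach at lengths (19/16, 217/16); label the merged cluster IJLMQZ
final tree: (((I:9/2,Q:9/2):99/8,(L:7,M:7):79/8):19/16,(J:9/2,Z:9/2):217/16)
total length: 69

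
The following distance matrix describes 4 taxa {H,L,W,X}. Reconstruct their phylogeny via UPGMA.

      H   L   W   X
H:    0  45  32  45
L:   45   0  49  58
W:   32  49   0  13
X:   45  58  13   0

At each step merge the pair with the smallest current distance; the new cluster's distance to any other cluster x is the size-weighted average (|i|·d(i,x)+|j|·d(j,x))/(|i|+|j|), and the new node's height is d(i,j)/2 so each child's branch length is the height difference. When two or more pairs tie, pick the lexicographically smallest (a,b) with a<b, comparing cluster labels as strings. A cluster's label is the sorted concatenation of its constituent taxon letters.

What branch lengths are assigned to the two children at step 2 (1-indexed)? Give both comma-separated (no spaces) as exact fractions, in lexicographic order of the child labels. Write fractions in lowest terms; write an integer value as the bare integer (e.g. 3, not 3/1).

77/4,51/4

iteration 1: select W,X (d=13); attach at lengths (13/2, 13/2); label the merged cluster WX
  updated: d(H,WX)=77/2, d(L,WX)=107/2
iteration 2: select H,WX (d=77/2); attach at lengths (77/4, 51/4); label the merged cluster HWX
  updated: d(HWX,L)=152/3
iteration 3: select HWX,L (d=152/3); attach at lengths (73/12, 76/3); label the merged cluster HLWX
final tree: ((H:77/4,(W:13/2,X:13/2):51/4):73/12,L:76/3)
total length: 917/12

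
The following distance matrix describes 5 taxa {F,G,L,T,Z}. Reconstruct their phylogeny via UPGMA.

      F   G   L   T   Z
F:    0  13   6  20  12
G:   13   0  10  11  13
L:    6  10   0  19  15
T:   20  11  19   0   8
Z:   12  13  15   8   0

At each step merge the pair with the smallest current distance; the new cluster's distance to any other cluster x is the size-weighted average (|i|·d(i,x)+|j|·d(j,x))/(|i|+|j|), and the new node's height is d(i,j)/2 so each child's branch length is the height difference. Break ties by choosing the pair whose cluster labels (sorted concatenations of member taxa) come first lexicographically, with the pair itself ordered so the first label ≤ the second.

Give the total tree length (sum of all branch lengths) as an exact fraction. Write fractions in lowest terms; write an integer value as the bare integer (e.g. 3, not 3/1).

111/4

iteration 1: select F,L (d=6); attach at lengths (3, 3); label the merged cluster FL
  updated: d(FL,G)=23/2, d(FL,T)=39/2, d(FL,Z)=27/2
iteration 2: select T,Z (d=8); attach at lengths (4, 4); label the merged cluster TZ
  updated: d(FL,TZ)=33/2, d(G,TZ)=12
iteration 3: select FL,G (d=23/2); attach at lengths (11/4, 23/4); label the merged cluster FGL
  updated: d(FGL,TZ)=15
iteration 4: select FGL,TZ (d=15); attach at lengths (7/4, 7/2); label the merged cluster FGLTZ
final tree: (((F:3,L:3):11/4,G:23/4):7/4,(T:4,Z:4):7/2)
total length: 111/4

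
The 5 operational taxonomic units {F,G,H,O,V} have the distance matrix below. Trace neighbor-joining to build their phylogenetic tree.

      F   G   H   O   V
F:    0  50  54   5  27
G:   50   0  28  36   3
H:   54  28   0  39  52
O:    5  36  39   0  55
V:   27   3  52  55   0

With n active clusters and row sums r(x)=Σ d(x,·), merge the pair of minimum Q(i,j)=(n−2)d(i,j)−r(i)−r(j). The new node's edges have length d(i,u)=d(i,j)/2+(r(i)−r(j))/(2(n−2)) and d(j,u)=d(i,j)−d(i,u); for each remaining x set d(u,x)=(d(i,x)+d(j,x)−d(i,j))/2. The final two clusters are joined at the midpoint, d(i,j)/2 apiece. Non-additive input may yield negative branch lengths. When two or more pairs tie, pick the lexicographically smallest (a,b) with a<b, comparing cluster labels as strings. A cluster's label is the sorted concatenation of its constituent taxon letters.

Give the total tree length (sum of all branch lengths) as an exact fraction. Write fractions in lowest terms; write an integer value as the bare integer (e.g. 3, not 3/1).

1. join F+O (d=5, Q=-256) ⇒ FO; edges |F|=8/3, |O|=7/3
  updated: d(FO,G)=81/2, d(FO,H)=44, d(FO,V)=77/2
2. join FO+H (d=44, Q=-159) ⇒ FHO; edges |FO|=87/4, |H|=89/4
  updated: d(FHO,G)=49/4, d(FHO,V)=93/4
3. join FHO+G (d=49/4, Q=-77/2) ⇒ FGHO; edges |FHO|=65/4, |G|=-4
  updated: d(FGHO,V)=7
4. join FGHO+V (d=7) ⇒ FGHOV; edges |FGHO|=7/2, |V|=7/2
final tree: ((((F:8/3,O:7/3):87/4,H:89/4):65/4,G:-4):7/2,V:7/2)
total length: 273/4

273/4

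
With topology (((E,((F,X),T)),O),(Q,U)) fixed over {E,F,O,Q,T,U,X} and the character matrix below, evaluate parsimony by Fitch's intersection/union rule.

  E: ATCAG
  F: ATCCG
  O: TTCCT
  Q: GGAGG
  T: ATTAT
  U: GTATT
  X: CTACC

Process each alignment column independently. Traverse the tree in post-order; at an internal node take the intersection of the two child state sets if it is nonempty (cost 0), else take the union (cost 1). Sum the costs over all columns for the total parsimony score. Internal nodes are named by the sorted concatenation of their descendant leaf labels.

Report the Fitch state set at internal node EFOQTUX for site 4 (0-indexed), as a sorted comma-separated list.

[col 0] FX: children F:{A}, X:{C} ∪→ {A,C}; cost 1
[col 0] FTX: children FX:{A,C}, T:{A} ∩→ {A}; cost 0
[col 0] EFTX: children E:{A}, FTX:{A} ∩→ {A}; cost 0
[col 0] EFOTX: children EFTX:{A}, O:{T} ∪→ {A,T}; cost 1
[col 0] QU: children Q:{G}, U:{G} ∩→ {G}; cost 0
[col 0] EFOQTUX: children EFOTX:{A,T}, QU:{G} ∪→ {A,G,T}; cost 1
[col 1] FX: children F:{T}, X:{T} ∩→ {T}; cost 0
[col 1] FTX: children FX:{T}, T:{T} ∩→ {T}; cost 0
[col 1] EFTX: children E:{T}, FTX:{T} ∩→ {T}; cost 0
[col 1] EFOTX: children EFTX:{T}, O:{T} ∩→ {T}; cost 0
[col 1] QU: children Q:{G}, U:{T} ∪→ {G,T}; cost 1
[col 1] EFOQTUX: children EFOTX:{T}, QU:{G,T} ∩→ {T}; cost 0
[col 2] FX: children F:{C}, X:{A} ∪→ {A,C}; cost 1
[col 2] FTX: children FX:{A,C}, T:{T} ∪→ {A,C,T}; cost 1
[col 2] EFTX: children E:{C}, FTX:{A,C,T} ∩→ {C}; cost 0
[col 2] EFOTX: children EFTX:{C}, O:{C} ∩→ {C}; cost 0
[col 2] QU: children Q:{A}, U:{A} ∩→ {A}; cost 0
[col 2] EFOQTUX: children EFOTX:{C}, QU:{A} ∪→ {A,C}; cost 1
[col 3] FX: children F:{C}, X:{C} ∩→ {C}; cost 0
[col 3] FTX: children FX:{C}, T:{A} ∪→ {A,C}; cost 1
[col 3] EFTX: children E:{A}, FTX:{A,C} ∩→ {A}; cost 0
[col 3] EFOTX: children EFTX:{A}, O:{C} ∪→ {A,C}; cost 1
[col 3] QU: children Q:{G}, U:{T} ∪→ {G,T}; cost 1
[col 3] EFOQTUX: children EFOTX:{A,C}, QU:{G,T} ∪→ {A,C,G,T}; cost 1
[col 4] FX: children F:{G}, X:{C} ∪→ {C,G}; cost 1
[col 4] FTX: children FX:{C,G}, T:{T} ∪→ {C,G,T}; cost 1
[col 4] EFTX: children E:{G}, FTX:{C,G,T} ∩→ {G}; cost 0
[col 4] EFOTX: children EFTX:{G}, O:{T} ∪→ {G,T}; cost 1
[col 4] QU: children Q:{G}, U:{T} ∪→ {G,T}; cost 1
[col 4] EFOQTUX: children EFOTX:{G,T}, QU:{G,T} ∩→ {G,T}; cost 0
per-site changes: [3, 1, 3, 4, 4]; total = 15

G,T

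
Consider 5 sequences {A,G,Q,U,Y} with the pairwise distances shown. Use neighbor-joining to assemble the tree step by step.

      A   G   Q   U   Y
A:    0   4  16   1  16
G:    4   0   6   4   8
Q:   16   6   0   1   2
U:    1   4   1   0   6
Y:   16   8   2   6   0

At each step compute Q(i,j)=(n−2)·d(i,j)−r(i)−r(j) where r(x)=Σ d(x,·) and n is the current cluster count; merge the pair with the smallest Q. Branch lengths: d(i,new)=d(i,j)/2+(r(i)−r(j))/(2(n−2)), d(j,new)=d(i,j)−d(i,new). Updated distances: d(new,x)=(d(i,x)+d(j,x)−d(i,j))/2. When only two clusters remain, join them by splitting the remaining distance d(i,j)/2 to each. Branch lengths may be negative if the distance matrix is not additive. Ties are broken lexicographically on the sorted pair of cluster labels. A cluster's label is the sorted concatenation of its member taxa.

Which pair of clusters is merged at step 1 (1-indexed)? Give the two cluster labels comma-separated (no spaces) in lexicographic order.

1. join Q+Y (d=2, Q=-51) ⇒ QY; edges |Q|=-1/6, |Y|=13/6
  updated: d(A,QY)=15, d(G,QY)=6, d(QY,U)=5/2
2. join A+G (d=4, Q=-26) ⇒ AG; edges |A|=7/2, |G|=1/2
  updated: d(AG,QY)=17/2, d(AG,U)=1/2
3. join AG+QY (d=17/2, Q=-23/2) ⇒ AGQY; edges |AG|=13/4, |QY|=21/4
  updated: d(AGQY,U)=-11/4
4. join AGQY+U (d=-11/4) ⇒ AGQUY; edges |AGQY|=-11/8, |U|=-11/8
final tree: (((A:7/2,G:1/2):13/4,(Q:-1/6,Y:13/6):21/4):-11/8,U:-11/8)
total length: 47/4

Q,Y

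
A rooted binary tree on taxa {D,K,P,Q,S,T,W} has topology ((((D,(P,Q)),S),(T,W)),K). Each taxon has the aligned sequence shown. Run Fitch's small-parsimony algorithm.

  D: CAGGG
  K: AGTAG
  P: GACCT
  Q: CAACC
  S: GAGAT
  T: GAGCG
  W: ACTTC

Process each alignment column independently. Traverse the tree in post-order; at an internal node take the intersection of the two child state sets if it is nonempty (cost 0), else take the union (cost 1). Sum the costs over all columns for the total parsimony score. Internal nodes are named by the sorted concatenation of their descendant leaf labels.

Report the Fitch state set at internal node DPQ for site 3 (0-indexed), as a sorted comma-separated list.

site 0, node PQ: P={G} ∪ Q={C} → {C,G} (+1)
site 0, node DPQ: D={C} ∩ PQ={C,G} → {C} (+0)
site 0, node DPQS: DPQ={C} ∪ S={G} → {C,G} (+1)
site 0, node TW: T={G} ∪ W={A} → {A,G} (+1)
site 0, node DPQSTW: DPQS={C,G} ∩ TW={A,G} → {G} (+0)
site 0, node DKPQSTW: DPQSTW={G} ∪ K={A} → {A,G} (+1)
site 1, node PQ: P={A} ∩ Q={A} → {A} (+0)
site 1, node DPQ: D={A} ∩ PQ={A} → {A} (+0)
site 1, node DPQS: DPQ={A} ∩ S={A} → {A} (+0)
site 1, node TW: T={A} ∪ W={C} → {A,C} (+1)
site 1, node DPQSTW: DPQS={A} ∩ TW={A,C} → {A} (+0)
site 1, node DKPQSTW: DPQSTW={A} ∪ K={G} → {A,G} (+1)
site 2, node PQ: P={C} ∪ Q={A} → {A,C} (+1)
site 2, node DPQ: D={G} ∪ PQ={A,C} → {A,C,G} (+1)
site 2, node DPQS: DPQ={A,C,G} ∩ S={G} → {G} (+0)
site 2, node TW: T={G} ∪ W={T} → {G,T} (+1)
site 2, node DPQSTW: DPQS={G} ∩ TW={G,T} → {G} (+0)
site 2, node DKPQSTW: DPQSTW={G} ∪ K={T} → {G,T} (+1)
site 3, node PQ: P={C} ∩ Q={C} → {C} (+0)
site 3, node DPQ: D={G} ∪ PQ={C} → {C,G} (+1)
site 3, node DPQS: DPQ={C,G} ∪ S={A} → {A,C,G} (+1)
site 3, node TW: T={C} ∪ W={T} → {C,T} (+1)
site 3, node DPQSTW: DPQS={A,C,G} ∩ TW={C,T} → {C} (+0)
site 3, node DKPQSTW: DPQSTW={C} ∪ K={A} → {A,C} (+1)
site 4, node PQ: P={T} ∪ Q={C} → {C,T} (+1)
site 4, node DPQ: D={G} ∪ PQ={C,T} → {C,G,T} (+1)
site 4, node DPQS: DPQ={C,G,T} ∩ S={T} → {T} (+0)
site 4, node TW: T={G} ∪ W={C} → {C,G} (+1)
site 4, node DPQSTW: DPQS={T} ∪ TW={C,G} → {C,G,T} (+1)
site 4, node DKPQSTW: DPQSTW={C,G,T} ∩ K={G} → {G} (+0)
per-site changes: [4, 2, 4, 4, 4]; total = 18

C,G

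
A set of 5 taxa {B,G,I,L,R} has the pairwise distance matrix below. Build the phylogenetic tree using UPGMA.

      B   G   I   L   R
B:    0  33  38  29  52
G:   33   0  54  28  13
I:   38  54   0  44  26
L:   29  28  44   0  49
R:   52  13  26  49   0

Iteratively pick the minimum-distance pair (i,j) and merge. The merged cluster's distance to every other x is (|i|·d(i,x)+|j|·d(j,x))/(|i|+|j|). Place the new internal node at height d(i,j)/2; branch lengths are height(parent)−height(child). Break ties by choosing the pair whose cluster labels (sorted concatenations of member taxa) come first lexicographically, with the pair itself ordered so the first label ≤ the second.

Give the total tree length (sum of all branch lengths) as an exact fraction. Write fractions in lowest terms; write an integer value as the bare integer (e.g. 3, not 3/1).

245/3

1. join G+R (d=13) ⇒ GR; edges |G|=13/2, |R|=13/2
  updated: d(B,GR)=85/2, d(GR,I)=40, d(GR,L)=77/2
2. join B+L (d=29) ⇒ BL; edges |B|=29/2, |L|=29/2
  updated: d(BL,GR)=81/2, d(BL,I)=41
3. join GR+I (d=40) ⇒ GIR; edges |GR|=27/2, |I|=20
  updated: d(BL,GIR)=122/3
4. join BL+GIR (d=122/3) ⇒ BGILR; edges |BL|=35/6, |GIR|=1/3
final tree: ((B:29/2,L:29/2):35/6,((G:13/2,R:13/2):27/2,I:20):1/3)
total length: 245/3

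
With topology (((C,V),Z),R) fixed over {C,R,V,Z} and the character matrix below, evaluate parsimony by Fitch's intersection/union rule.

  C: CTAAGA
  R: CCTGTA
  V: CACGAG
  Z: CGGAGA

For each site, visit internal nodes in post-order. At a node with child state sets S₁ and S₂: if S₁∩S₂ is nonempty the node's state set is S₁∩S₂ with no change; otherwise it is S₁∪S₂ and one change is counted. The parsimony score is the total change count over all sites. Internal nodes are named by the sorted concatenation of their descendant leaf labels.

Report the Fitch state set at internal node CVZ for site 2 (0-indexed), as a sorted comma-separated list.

[col 0] CV: children C:{C}, V:{C} ∩→ {C}; cost 0
[col 0] CVZ: children CV:{C}, Z:{C} ∩→ {C}; cost 0
[col 0] CRVZ: children CVZ:{C}, R:{C} ∩→ {C}; cost 0
[col 1] CV: children C:{T}, V:{A} ∪→ {A,T}; cost 1
[col 1] CVZ: children CV:{A,T}, Z:{G} ∪→ {A,G,T}; cost 1
[col 1] CRVZ: children CVZ:{A,G,T}, R:{C} ∪→ {A,C,G,T}; cost 1
[col 2] CV: children C:{A}, V:{C} ∪→ {A,C}; cost 1
[col 2] CVZ: children CV:{A,C}, Z:{G} ∪→ {A,C,G}; cost 1
[col 2] CRVZ: children CVZ:{A,C,G}, R:{T} ∪→ {A,C,G,T}; cost 1
[col 3] CV: children C:{A}, V:{G} ∪→ {A,G}; cost 1
[col 3] CVZ: children CV:{A,G}, Z:{A} ∩→ {A}; cost 0
[col 3] CRVZ: children CVZ:{A}, R:{G} ∪→ {A,G}; cost 1
[col 4] CV: children C:{G}, V:{A} ∪→ {A,G}; cost 1
[col 4] CVZ: children CV:{A,G}, Z:{G} ∩→ {G}; cost 0
[col 4] CRVZ: children CVZ:{G}, R:{T} ∪→ {G,T}; cost 1
[col 5] CV: children C:{A}, V:{G} ∪→ {A,G}; cost 1
[col 5] CVZ: children CV:{A,G}, Z:{A} ∩→ {A}; cost 0
[col 5] CRVZ: children CVZ:{A}, R:{A} ∩→ {A}; cost 0
per-site changes: [0, 3, 3, 2, 2, 1]; total = 11

A,C,G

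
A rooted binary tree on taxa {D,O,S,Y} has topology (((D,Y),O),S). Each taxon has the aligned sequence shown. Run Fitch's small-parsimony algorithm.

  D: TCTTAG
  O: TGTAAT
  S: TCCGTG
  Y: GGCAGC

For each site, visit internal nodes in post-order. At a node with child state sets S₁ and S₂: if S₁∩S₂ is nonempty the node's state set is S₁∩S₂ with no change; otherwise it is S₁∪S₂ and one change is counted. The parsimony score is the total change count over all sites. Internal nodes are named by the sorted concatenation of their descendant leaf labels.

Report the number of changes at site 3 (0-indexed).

site 0, node DY: D={T} ∪ Y={G} → {G,T} (+1)
site 0, node DOY: DY={G,T} ∩ O={T} → {T} (+0)
site 0, node DOSY: DOY={T} ∩ S={T} → {T} (+0)
site 1, node DY: D={C} ∪ Y={G} → {C,G} (+1)
site 1, node DOY: DY={C,G} ∩ O={G} → {G} (+0)
site 1, node DOSY: DOY={G} ∪ S={C} → {C,G} (+1)
site 2, node DY: D={T} ∪ Y={C} → {C,T} (+1)
site 2, node DOY: DY={C,T} ∩ O={T} → {T} (+0)
site 2, node DOSY: DOY={T} ∪ S={C} → {C,T} (+1)
site 3, node DY: D={T} ∪ Y={A} → {A,T} (+1)
site 3, node DOY: DY={A,T} ∩ O={A} → {A} (+0)
site 3, node DOSY: DOY={A} ∪ S={G} → {A,G} (+1)
site 4, node DY: D={A} ∪ Y={G} → {A,G} (+1)
site 4, node DOY: DY={A,G} ∩ O={A} → {A} (+0)
site 4, node DOSY: DOY={A} ∪ S={T} → {A,T} (+1)
site 5, node DY: D={G} ∪ Y={C} → {C,G} (+1)
site 5, node DOY: DY={C,G} ∪ O={T} → {C,G,T} (+1)
site 5, node DOSY: DOY={C,G,T} ∩ S={G} → {G} (+0)
per-site changes: [1, 2, 2, 2, 2, 2]; total = 11

2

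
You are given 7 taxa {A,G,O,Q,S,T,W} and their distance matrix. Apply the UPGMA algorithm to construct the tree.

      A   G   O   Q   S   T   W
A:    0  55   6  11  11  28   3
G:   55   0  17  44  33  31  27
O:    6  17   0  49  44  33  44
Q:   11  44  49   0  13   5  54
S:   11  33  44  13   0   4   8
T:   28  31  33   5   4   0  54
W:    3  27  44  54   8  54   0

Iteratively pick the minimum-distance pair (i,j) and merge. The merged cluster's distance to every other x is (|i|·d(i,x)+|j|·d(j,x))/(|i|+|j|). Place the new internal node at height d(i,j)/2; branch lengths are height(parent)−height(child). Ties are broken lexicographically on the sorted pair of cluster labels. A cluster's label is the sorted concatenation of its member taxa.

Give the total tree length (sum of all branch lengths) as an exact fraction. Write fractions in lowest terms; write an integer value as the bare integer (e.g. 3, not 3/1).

step 1: merge (A,W) at d=3; branch lengths A→3/2, W→3/2; new cluster AW
  updated: d(AW,G)=41, d(AW,O)=25, d(AW,Q)=65/2, d(AW,S)=19/2, d(AW,T)=41
step 2: merge (S,T) at d=4; branch lengths S→2, T→2; new cluster ST
  updated: d(AW,ST)=101/4, d(G,ST)=32, d(O,ST)=77/2, d(Q,ST)=9
step 3: merge (Q,ST) at d=9; branch lengths Q→9/2, ST→5/2; new cluster QST
  updated: d(AW,QST)=83/3, d(G,QST)=36, d(O,QST)=42
step 4: merge (G,O) at d=17; branch lengths G→17/2, O→17/2; new cluster GO
  updated: d(AW,GO)=33, d(GO,QST)=39
step 5: merge (AW,QST) at d=83/3; branch lengths AW→37/3, QST→28/3; new cluster AQSTW
  updated: d(AQSTW,GO)=183/5
step 6: merge (AQSTW,GO) at d=183/5; branch lengths AQSTW→67/15, GO→49/5; new cluster AGOQSTW
final tree: (((A:3/2,W:3/2):37/3,(Q:9/2,(S:2,T:2):5/2):28/3):67/15,(G:17/2,O:17/2):49/5)
total length: 1004/15

1004/15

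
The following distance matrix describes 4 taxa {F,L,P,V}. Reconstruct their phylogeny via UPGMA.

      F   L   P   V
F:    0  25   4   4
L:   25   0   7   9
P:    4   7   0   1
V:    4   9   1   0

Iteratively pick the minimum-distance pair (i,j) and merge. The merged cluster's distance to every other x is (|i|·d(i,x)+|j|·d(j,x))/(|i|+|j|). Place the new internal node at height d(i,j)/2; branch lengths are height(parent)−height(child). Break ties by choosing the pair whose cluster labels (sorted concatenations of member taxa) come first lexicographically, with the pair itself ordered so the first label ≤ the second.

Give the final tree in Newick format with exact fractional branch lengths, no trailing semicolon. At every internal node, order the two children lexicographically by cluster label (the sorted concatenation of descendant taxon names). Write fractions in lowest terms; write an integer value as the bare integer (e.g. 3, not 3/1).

((F:2,(P:1/2,V:1/2):3/2):29/6,L:41/6)

step 1: merge (P,V) at d=1; branch lengths P→1/2, V→1/2; new cluster PV
  updated: d(F,PV)=4, d(L,PV)=8
step 2: merge (F,PV) at d=4; branch lengths F→2, PV→3/2; new cluster FPV
  updated: d(FPV,L)=41/3
step 3: merge (FPV,L) at d=41/3; branch lengths FPV→29/6, L→41/6; new cluster FLPV
final tree: ((F:2,(P:1/2,V:1/2):3/2):29/6,L:41/6)
total length: 97/6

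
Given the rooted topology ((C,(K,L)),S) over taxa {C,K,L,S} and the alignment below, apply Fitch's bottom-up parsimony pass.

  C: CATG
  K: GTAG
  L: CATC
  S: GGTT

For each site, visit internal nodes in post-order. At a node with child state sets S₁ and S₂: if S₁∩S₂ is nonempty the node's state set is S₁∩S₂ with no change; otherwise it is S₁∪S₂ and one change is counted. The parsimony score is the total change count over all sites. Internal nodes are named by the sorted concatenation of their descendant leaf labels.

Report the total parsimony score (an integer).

[col 0] KL: children K:{G}, L:{C} ∪→ {C,G}; cost 1
[col 0] CKL: children C:{C}, KL:{C,G} ∩→ {C}; cost 0
[col 0] CKLS: children CKL:{C}, S:{G} ∪→ {C,G}; cost 1
[col 1] KL: children K:{T}, L:{A} ∪→ {A,T}; cost 1
[col 1] CKL: children C:{A}, KL:{A,T} ∩→ {A}; cost 0
[col 1] CKLS: children CKL:{A}, S:{G} ∪→ {A,G}; cost 1
[col 2] KL: children K:{A}, L:{T} ∪→ {A,T}; cost 1
[col 2] CKL: children C:{T}, KL:{A,T} ∩→ {T}; cost 0
[col 2] CKLS: children CKL:{T}, S:{T} ∩→ {T}; cost 0
[col 3] KL: children K:{G}, L:{C} ∪→ {C,G}; cost 1
[col 3] CKL: children C:{G}, KL:{C,G} ∩→ {G}; cost 0
[col 3] CKLS: children CKL:{G}, S:{T} ∪→ {G,T}; cost 1
per-site changes: [2, 2, 1, 2]; total = 7

7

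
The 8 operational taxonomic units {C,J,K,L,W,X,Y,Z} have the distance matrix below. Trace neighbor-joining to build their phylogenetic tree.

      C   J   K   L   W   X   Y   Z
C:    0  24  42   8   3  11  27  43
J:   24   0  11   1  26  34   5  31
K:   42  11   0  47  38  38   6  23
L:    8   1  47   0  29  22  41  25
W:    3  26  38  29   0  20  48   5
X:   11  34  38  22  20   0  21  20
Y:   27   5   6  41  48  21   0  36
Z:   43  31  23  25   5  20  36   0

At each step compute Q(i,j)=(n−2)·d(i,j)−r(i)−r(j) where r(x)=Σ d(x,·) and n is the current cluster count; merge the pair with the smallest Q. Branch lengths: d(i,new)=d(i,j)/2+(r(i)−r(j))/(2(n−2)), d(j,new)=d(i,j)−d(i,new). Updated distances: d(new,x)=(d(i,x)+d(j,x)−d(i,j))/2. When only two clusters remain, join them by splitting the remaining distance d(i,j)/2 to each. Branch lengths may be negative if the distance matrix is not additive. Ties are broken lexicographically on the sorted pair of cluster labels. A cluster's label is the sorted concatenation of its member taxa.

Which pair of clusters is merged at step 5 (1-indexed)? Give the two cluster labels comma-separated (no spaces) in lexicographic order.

C,JKLY

step 1: merge (K,Y) at d=6, Q=-353; branch lengths K→19/4, Y→5/4; new cluster KY
  updated: d(C,KY)=63/2, d(J,KY)=5, d(KY,L)=41, d(KY,W)=40, d(KY,X)=53/2, d(KY,Z)=53/2
step 2: merge (J,KY) at d=5, Q=-533/2; branch lengths J→-49/20, KY→149/20; new cluster JKY
  updated: d(C,JKY)=101/4, d(JKY,L)=37/2, d(JKY,W)=61/2, d(JKY,X)=111/4, d(JKY,Z)=105/4
step 3: merge (W,Z) at d=5, Q=-747/4; branch lengths W→-47/32, Z→207/32; new cluster WZ
  updated: d(C,WZ)=41/2, d(JKY,WZ)=207/8, d(L,WZ)=49/2, d(WZ,X)=35/2
step 4: merge (JKY,L) at d=37/2, Q=-919/8; branch lengths JKY→213/16, L→83/16; new cluster JKLY
  updated: d(C,JKLY)=59/8, d(JKLY,WZ)=255/16, d(JKLY,X)=125/8
step 5: merge (C,JKLY) at d=59/8, Q=-1009/16; branch lengths C→235/64, JKLY→237/64; new cluster CJKLY
  updated: d(CJKLY,WZ)=465/32, d(CJKLY,X)=77/8
step 6: merge (CJKLY,WZ) at d=465/32, Q=-1333/32; branch lengths CJKLY→213/64, WZ→717/64; new cluster CJKLWYZ
  updated: d(CJKLWYZ,X)=403/64
step 7: merge (CJKLWYZ,X) at d=403/64; branch lengths CJKLWYZ→403/128, X→403/128; new cluster CJKLWXYZ
final tree: (((C:235/64,((J:-49/20,(K:19/4,Y:5/4):149/20):213/16,L:83/16):237/64):213/64,(W:-47/32,Z:207/32):717/64):403/128,X:403/128)
total length: 4013/64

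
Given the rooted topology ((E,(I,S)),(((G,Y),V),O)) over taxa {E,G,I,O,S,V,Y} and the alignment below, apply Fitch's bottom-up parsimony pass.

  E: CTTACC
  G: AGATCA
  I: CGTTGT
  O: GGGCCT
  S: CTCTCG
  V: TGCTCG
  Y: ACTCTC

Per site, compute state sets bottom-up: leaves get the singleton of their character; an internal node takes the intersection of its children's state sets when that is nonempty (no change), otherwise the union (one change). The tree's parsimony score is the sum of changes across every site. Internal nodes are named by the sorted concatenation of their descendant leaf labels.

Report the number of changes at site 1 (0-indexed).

site 0, node IS: I={C} ∩ S={C} → {C} (+0)
site 0, node EIS: E={C} ∩ IS={C} → {C} (+0)
site 0, node GY: G={A} ∩ Y={A} → {A} (+0)
site 0, node GVY: GY={A} ∪ V={T} → {A,T} (+1)
site 0, node GOVY: GVY={A,T} ∪ O={G} → {A,G,T} (+1)
site 0, node EGIOSVY: EIS={C} ∪ GOVY={A,G,T} → {A,C,G,T} (+1)
site 1, node IS: I={G} ∪ S={T} → {G,T} (+1)
site 1, node EIS: E={T} ∩ IS={G,T} → {T} (+0)
site 1, node GY: G={G} ∪ Y={C} → {C,G} (+1)
site 1, node GVY: GY={C,G} ∩ V={G} → {G} (+0)
site 1, node GOVY: GVY={G} ∩ O={G} → {G} (+0)
site 1, node EGIOSVY: EIS={T} ∪ GOVY={G} → {G,T} (+1)
site 2, node IS: I={T} ∪ S={C} → {C,T} (+1)
site 2, node EIS: E={T} ∩ IS={C,T} → {T} (+0)
site 2, node GY: G={A} ∪ Y={T} → {A,T} (+1)
site 2, node GVY: GY={A,T} ∪ V={C} → {A,C,T} (+1)
site 2, node GOVY: GVY={A,C,T} ∪ O={G} → {A,C,G,T} (+1)
site 2, node EGIOSVY: EIS={T} ∩ GOVY={A,C,G,T} → {T} (+0)
site 3, node IS: I={T} ∩ S={T} → {T} (+0)
site 3, node EIS: E={A} ∪ IS={T} → {A,T} (+1)
site 3, node GY: G={T} ∪ Y={C} → {C,T} (+1)
site 3, node GVY: GY={C,T} ∩ V={T} → {T} (+0)
site 3, node GOVY: GVY={T} ∪ O={C} → {C,T} (+1)
site 3, node EGIOSVY: EIS={A,T} ∩ GOVY={C,T} → {T} (+0)
site 4, node IS: I={G} ∪ S={C} → {C,G} (+1)
site 4, node EIS: E={C} ∩ IS={C,G} → {C} (+0)
site 4, node GY: G={C} ∪ Y={T} → {C,T} (+1)
site 4, node GVY: GY={C,T} ∩ V={C} → {C} (+0)
site 4, node GOVY: GVY={C} ∩ O={C} → {C} (+0)
site 4, node EGIOSVY: EIS={C} ∩ GOVY={C} → {C} (+0)
site 5, node IS: I={T} ∪ S={G} → {G,T} (+1)
site 5, node EIS: E={C} ∪ IS={G,T} → {C,G,T} (+1)
site 5, node GY: G={A} ∪ Y={C} → {A,C} (+1)
site 5, node GVY: GY={A,C} ∪ V={G} → {A,C,G} (+1)
site 5, node GOVY: GVY={A,C,G} ∪ O={T} → {A,C,G,T} (+1)
site 5, node EGIOSVY: EIS={C,G,T} ∩ GOVY={A,C,G,T} → {C,G,T} (+0)
per-site changes: [3, 3, 4, 3, 2, 5]; total = 20

3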